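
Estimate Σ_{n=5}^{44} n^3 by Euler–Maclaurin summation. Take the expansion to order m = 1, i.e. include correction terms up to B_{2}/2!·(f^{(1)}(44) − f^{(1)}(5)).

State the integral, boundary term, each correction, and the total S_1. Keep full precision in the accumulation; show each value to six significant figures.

The integral term ∫_5^44 x^3 dx = 936868.
½[f(5) + f(44)] = ½[125.000 + 85184.0] = 42654.5.
Integral + boundary = 979522.
Correction k=1: B_{2}/2! · (f^{(1)}(44) − f^{(1)}(5)) = 1/12 · (5808.00 − 75.0000) = 477.750.

S_1 ≈ 980000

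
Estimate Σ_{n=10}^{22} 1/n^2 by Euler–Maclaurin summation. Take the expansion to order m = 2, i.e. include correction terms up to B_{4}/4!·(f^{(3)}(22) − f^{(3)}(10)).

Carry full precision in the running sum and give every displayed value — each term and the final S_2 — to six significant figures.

The integral term ∫_10^22 1/x^2 dx = 0.0545455.
Endpoint term: (f(10) + f(22))/2 = (0.0100000 + 0.00206612)/2 = 0.00603306.
Running total after boundary: 0.0605785.
k=1: B_{2}/(2)! × [f^{(1)}(22) − f^{(1)}(10)] = 1/12 × (-0.000187829 − (-0.00200000)) = 0.000151014.
Partial sum through k=1: 0.0607295.
k=2: B_{4}/(4)! × [f^{(3)}(22) − f^{(3)}(10)] = −1/720 × (-4.65691e-06 − (-0.000240000)) = -3.26865e-07.

S_2 ≈ 0.0607292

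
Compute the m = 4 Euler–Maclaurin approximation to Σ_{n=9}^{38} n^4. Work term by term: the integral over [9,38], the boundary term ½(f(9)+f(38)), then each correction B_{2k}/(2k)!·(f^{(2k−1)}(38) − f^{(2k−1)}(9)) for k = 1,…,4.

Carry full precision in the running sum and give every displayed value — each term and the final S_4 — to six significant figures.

S_4 ≈ 1.68991e+07

Integral: ∫_9^38 x^4 dx = 1.58352e+07.
½[f(9) + f(38)] = ½[6561.00 + 2.08514e+06] = 1.04585e+06.
Integral + boundary = 1.68811e+07.
Correction k=1: B_{2}/2! · (f^{(1)}(38) − f^{(1)}(9)) = 1/12 · (219488 − 2916.00) = 18047.7.
After k=1: 1.68991e+07.
Correction k=2: B_{4}/4! · (f^{(3)}(38) − f^{(3)}(9)) = −1/720 · (912.000 − 216.000) = -0.966667.
After k=2: 1.68991e+07.
Correction k=3: B_{6}/6! · (f^{(5)}(38) − f^{(5)}(9)) = 1/30240 · (0.00000 − 0.00000) = 0.00000.
After k=3: 1.68991e+07.
Correction k=4: B_{8}/8! · (f^{(7)}(38) − f^{(7)}(9)) = −1/1209600 · (0.00000 − 0.00000) = 0.00000.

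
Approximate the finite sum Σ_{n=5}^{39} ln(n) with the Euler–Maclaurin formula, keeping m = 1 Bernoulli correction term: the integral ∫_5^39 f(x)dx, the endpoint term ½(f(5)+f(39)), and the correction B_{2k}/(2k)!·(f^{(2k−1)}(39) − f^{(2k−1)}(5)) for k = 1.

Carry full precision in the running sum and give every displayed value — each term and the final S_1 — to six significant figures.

S_1 ≈ 103.454

The integral term ∫_5^39 ln(x) dx = 100.832.
Endpoint term: (f(5) + f(39))/2 = (1.60944 + 3.66356)/2 = 2.63650.
Integral + boundary = 103.468.
Order-1 term: 1/12 · (0.0256410 − 0.200000) = -0.0145299.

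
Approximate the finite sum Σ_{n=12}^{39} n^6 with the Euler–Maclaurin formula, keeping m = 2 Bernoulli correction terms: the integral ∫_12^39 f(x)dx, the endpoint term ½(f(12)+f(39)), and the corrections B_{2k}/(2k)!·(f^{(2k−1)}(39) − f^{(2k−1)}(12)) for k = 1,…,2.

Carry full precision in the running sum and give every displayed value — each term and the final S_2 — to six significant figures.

The integral term ∫_12^39 x^6 dx = 1.95993e+10.
Boundary: ½(f(12) + f(39)) = ½(2.98598e+06 + 3.51874e+09) = 1.76086e+09.
Integral + boundary = 2.13602e+10.
Order-1 term: 1/12 · (5.41345e+08 − 1.49299e+06) = 4.49877e+07.
Partial sum through k=1: 2.14052e+10.
Order-2 term: −1/720 · (7.11828e+06 − 207360) = -9598.50.

S_2 ≈ 2.14052e+10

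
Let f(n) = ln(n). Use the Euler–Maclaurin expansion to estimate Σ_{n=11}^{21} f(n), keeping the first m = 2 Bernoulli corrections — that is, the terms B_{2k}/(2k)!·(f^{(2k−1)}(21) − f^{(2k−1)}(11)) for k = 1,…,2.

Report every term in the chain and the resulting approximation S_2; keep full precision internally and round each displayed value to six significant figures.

∫_11^21 ln(x) dx evaluates to 27.5581.
Endpoint term: (f(11) + f(21))/2 = (2.39790 + 3.04452)/2 = 2.72121.
So far: 30.2793.
k=1: B_{2}/(2)! × [f^{(1)}(21) − f^{(1)}(11)] = 1/12 × (0.0476190 − 0.0909091) = -0.00360750.
After k=1: 30.2757.
k=2: B_{4}/(4)! × [f^{(3)}(21) − f^{(3)}(11)] = −1/720 × (0.000215959 − 0.00150263) = 1.78704e-06.

S_2 ≈ 30.2757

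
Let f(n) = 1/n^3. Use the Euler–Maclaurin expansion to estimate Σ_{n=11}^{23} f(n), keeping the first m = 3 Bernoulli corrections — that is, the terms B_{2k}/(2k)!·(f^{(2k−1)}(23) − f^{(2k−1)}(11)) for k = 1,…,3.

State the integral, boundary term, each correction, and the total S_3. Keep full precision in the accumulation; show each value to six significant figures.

S_3 ≈ 0.00361994

Integral: ∫_11^23 1/x^3 dx = 0.00318705.
Endpoint term: (f(11) + f(23))/2 = (0.000751315 + 8.21895e-05)/2 = 0.000416752.
So far: 0.00360380.
Correction k=1: B_{2}/2! · (f^{(1)}(23) − f^{(1)}(11)) = 1/12 · (-1.07204e-05 − (-0.000204904)) = 1.61820e-05.
Running total after k=1: 0.00361999.
Correction k=2: B_{4}/4! · (f^{(3)}(23) − f^{(3)}(11)) = −1/720 · (-4.05307e-07 − (-3.38684e-05)) = -4.64766e-08.
Running total after k=2: 0.00361994.
Correction k=3: B_{6}/6! · (f^{(5)}(23) − f^{(5)}(11)) = 1/30240 · (-3.21794e-08 − (-1.17560e-05)) = 3.87692e-10.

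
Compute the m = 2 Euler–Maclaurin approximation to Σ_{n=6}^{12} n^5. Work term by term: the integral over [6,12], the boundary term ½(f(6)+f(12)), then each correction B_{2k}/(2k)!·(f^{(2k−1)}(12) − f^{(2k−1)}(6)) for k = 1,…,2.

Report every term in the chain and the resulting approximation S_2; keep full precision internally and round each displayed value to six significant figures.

S_2 ≈ 626283

∫_6^12 x^5 dx evaluates to 489888.
Boundary: ½(f(6) + f(12)) = ½(7776.00 + 248832) = 128304.
So far: 618192.
Correction k=1: B_{2}/2! · (f^{(1)}(12) − f^{(1)}(6)) = 1/12 · (103680 − 6480.00) = 8100.00.
Partial sum through k=1: 626292.
Correction k=2: B_{4}/4! · (f^{(3)}(12) − f^{(3)}(6)) = −1/720 · (8640.00 − 2160.00) = -9.00000.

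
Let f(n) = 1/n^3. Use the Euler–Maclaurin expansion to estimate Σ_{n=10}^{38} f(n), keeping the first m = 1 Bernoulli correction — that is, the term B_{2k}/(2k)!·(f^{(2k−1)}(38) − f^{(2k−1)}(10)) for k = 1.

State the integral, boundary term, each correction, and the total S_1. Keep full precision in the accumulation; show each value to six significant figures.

Integral: ∫_10^38 1/x^3 dx = 0.00465374.
Boundary: ½(f(10) + f(38)) = ½(0.00100000 + 1.82242e-05) = 0.000509112.
Running total after boundary: 0.00516285.
Correction k=1: B_{2}/2! · (f^{(1)}(38) − f^{(1)}(10)) = 1/12 · (-1.43876e-06 − (-0.000300000)) = 2.48801e-05.

S_1 ≈ 0.00518773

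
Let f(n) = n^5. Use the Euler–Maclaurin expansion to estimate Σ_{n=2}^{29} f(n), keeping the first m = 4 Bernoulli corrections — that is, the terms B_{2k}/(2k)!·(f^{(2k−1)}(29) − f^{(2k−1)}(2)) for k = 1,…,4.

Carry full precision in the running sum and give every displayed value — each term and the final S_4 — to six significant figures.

Integral: ∫_2^29 x^5 dx = 9.91372e+07.
Boundary: ½(f(2) + f(29)) = ½(32.0000 + 2.05111e+07) = 1.02556e+07.
Integral + boundary = 1.09393e+08.
Correction k=1: B_{2}/2! · (f^{(1)}(29) − f^{(1)}(2)) = 1/12 · (3.53640e+06 − 80.0000) = 294694.
After k=1: 1.09687e+08.
Correction k=2: B_{4}/4! · (f^{(3)}(29) − f^{(3)}(2)) = −1/720 · (50460.0 − 240.000) = -69.7500.
After k=2: 1.09687e+08.
Correction k=3: B_{6}/6! · (f^{(5)}(29) − f^{(5)}(2)) = 1/30240 · (120.000 − 120.000) = 0.00000.
After k=3: 1.09687e+08.
Correction k=4: B_{8}/8! · (f^{(7)}(29) − f^{(7)}(2)) = −1/1209600 · (0.00000 − 0.00000) = 0.00000.

S_4 ≈ 1.09687e+08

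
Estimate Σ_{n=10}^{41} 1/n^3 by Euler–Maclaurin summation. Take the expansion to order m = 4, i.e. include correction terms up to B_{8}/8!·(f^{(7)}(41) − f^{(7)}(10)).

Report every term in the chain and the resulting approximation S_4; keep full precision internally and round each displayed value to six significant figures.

S_4 ≈ 0.00523464

The integral term ∫_10^41 1/x^3 dx = 0.00470256.
Endpoint term: (f(10) + f(41))/2 = (0.00100000 + 1.45094e-05)/2 = 0.000507255.
Integral + boundary = 0.00520981.
Order-1 term: 1/12 · (-1.06166e-06 − (-0.000300000)) = 2.49115e-05.
Running total after k=1: 0.00523472.
Order-2 term: −1/720 · (-1.26313e-08 − (-6.00000e-05)) = -8.33158e-08.
Running total after k=2: 0.00523464.
Order-3 term: 1/30240 · (-3.15595e-10 − (-2.52000e-05)) = 8.33323e-10.
Running total after k=3: 0.00523464.
Order-4 term: −1/1209600 · (-1.35174e-11 − (-1.81440e-05)) = -1.50000e-11.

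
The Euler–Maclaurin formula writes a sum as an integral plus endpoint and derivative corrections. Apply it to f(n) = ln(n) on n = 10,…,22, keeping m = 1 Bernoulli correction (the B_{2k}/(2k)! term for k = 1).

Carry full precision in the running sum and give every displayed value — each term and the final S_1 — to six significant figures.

S_1 ≈ 35.6694

Integral: ∫_10^22 ln(x) dx = 32.9771.
½[f(10) + f(22)] = ½[2.30259 + 3.09104] = 2.69681.
Running total after boundary: 35.6739.
k=1: B_{2}/(2)! × [f^{(1)}(22) − f^{(1)}(10)] = 1/12 × (0.0454545 − 0.100000) = -0.00454545.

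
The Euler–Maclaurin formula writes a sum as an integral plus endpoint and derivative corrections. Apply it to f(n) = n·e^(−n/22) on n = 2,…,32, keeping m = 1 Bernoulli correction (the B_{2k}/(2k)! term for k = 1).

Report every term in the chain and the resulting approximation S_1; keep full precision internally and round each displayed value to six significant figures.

S_1 ≈ 209.283

The integral term ∫_2^32 x·e^(−x/22) dx = 204.711.
Boundary: ½(f(2) + f(32)) = ½(1.82620 + 7.47221) = 4.64920.
Running total after boundary: 209.361.
Order-1 term: 1/12 · (-0.106139 − 0.830092) = -0.0780192.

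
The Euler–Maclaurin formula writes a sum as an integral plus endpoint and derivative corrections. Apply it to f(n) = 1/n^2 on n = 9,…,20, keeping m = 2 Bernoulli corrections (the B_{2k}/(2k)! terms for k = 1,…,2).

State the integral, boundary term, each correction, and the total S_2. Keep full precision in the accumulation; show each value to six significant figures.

Integral: ∫_9^20 1/x^2 dx = 0.0611111.
Endpoint term: (f(9) + f(20))/2 = (0.0123457 + 0.00250000)/2 = 0.00742284.
Integral + boundary = 0.0685340.
Order-1 term: 1/12 · (-0.000250000 − (-0.00274348)) = 0.000207790.
After k=1: 0.0687417.
Order-2 term: −1/720 · (-7.50000e-06 − (-0.000406442)) = -5.54086e-07.

S_2 ≈ 0.0687412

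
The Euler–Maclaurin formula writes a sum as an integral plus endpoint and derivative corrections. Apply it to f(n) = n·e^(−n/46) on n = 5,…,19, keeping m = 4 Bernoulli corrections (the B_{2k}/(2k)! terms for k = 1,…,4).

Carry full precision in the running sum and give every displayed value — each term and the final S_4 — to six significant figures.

∫_5^19 x·e^(−x/46) dx evaluates to 126.086.
Endpoint term: (f(5) + f(19))/2 = (4.48502 + 12.5710)/2 = 8.52803.
Running total after boundary: 134.614.
Order-1 term: 1/12 · (0.388350 − 0.799503) = -0.0342627.
Partial sum through k=1: 134.579.
Order-2 term: −1/720 · (0.000808893 − 0.00122567) = 5.78852e-07.
Partial sum through k=2: 134.579.
Order-3 term: 1/30240 · (6.77814e-07 − 9.79913e-07) = -9.99003e-12.
Partial sum through k=3: 134.579.
Order-4 term: −1/1209600 · (4.59997e-10 − 6.52452e-10) = 1.59106e-16.

S_4 ≈ 134.579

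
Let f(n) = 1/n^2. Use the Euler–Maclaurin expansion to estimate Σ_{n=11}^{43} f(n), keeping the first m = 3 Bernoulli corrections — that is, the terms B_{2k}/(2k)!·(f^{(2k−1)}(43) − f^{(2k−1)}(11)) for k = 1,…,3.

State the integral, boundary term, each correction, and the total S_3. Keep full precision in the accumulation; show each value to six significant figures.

S_3 ≈ 0.0721788

∫_11^43 1/x^2 dx evaluates to 0.0676533.
Endpoint term: (f(11) + f(43))/2 = (0.00826446 + 0.000540833)/2 = 0.00440265.
Integral + boundary = 0.0720559.
Order-1 term: 1/12 · (-2.51550e-05 − (-0.00150263)) = 0.000123123.
After k=1: 0.0721790.
Order-2 term: −1/720 · (-1.63256e-07 − (-0.000149021)) = -2.06747e-07.
After k=2: 0.0721788.
Order-3 term: 1/30240 · (-2.64883e-09 − (-3.69474e-05)) = 1.22172e-09.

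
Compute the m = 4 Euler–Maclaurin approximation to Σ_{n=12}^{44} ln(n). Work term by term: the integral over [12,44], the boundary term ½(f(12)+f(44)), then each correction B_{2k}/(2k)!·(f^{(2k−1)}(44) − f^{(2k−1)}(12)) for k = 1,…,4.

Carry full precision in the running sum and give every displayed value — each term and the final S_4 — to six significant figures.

The integral term ∫_12^44 ln(x) dx = 104.685.
Endpoint term: (f(12) + f(44))/2 = (2.48491 + 3.78419)/2 = 3.13455.
Running total after boundary: 107.820.
k=1: B_{2}/(2)! × [f^{(1)}(44) − f^{(1)}(12)] = 1/12 × (0.0227273 − 0.0833333) = -0.00505051.
Running total after k=1: 107.815.
k=2: B_{4}/(4)! × [f^{(3)}(44) − f^{(3)}(12)] = −1/720 × (2.34786e-05 − 0.00115741) = 1.57490e-06.
Running total after k=2: 107.815.
k=3: B_{6}/(6)! × [f^{(5)}(44) − f^{(5)}(12)] = 1/30240 × (1.45528e-07 − 9.64506e-05) = -3.18469e-09.
Running total after k=3: 107.815.
k=4: B_{8}/(8)! × [f^{(7)}(44) − f^{(7)}(12)] = −1/1209600 × (2.25509e-09 − 2.00939e-05) = 1.66101e-11.

S_4 ≈ 107.815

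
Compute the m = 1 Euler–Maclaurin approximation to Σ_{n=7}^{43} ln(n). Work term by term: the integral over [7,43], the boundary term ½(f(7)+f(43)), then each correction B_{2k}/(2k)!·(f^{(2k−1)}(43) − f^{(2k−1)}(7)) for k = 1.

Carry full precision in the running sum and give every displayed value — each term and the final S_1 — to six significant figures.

S_1 ≈ 114.954

∫_7^43 ln(x) dx evaluates to 112.110.
½[f(7) + f(43)] = ½[1.94591 + 3.76120] = 2.85356.
So far: 114.964.
Correction k=1: B_{2}/2! · (f^{(1)}(43) − f^{(1)}(7)) = 1/12 · (0.0232558 − 0.142857) = -0.00996678.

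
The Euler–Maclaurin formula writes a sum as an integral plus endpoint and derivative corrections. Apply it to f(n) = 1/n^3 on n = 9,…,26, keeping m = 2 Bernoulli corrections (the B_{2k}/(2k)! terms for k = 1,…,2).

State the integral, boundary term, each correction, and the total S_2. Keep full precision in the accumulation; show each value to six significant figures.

S_2 ≈ 0.00618491

The integral term ∫_9^26 1/x^3 dx = 0.00543319.
Endpoint term: (f(9) + f(26))/2 = (0.00137174 + 5.68958e-05)/2 = 0.000714319.
So far: 0.00614751.
Correction k=1: B_{2}/2! · (f^{(1)}(26) − f^{(1)}(9)) = 1/12 · (-6.56490e-06 − (-0.000457247)) = 3.75569e-05.
Partial sum through k=1: 0.00618507.
Correction k=2: B_{4}/4! · (f^{(3)}(26) − f^{(3)}(9)) = −1/720 · (-1.94228e-07 − (-0.000112901)) = -1.56537e-07.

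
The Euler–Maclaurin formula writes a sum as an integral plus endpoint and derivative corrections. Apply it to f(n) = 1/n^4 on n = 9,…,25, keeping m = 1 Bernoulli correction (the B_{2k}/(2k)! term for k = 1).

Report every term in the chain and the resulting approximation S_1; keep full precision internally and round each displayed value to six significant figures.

S_1 ≈ 0.000519013

Integral: ∫_9^25 1/x^4 dx = 0.000435914.
Endpoint term: (f(9) + f(25))/2 = (0.000152416 + 2.56000e-06)/2 = 7.74879e-05.
Integral + boundary = 0.000513402.
k=1: B_{2}/(2)! × [f^{(1)}(25) − f^{(1)}(9)] = 1/12 × (-4.09600e-07 − (-6.77404e-05)) = 5.61090e-06.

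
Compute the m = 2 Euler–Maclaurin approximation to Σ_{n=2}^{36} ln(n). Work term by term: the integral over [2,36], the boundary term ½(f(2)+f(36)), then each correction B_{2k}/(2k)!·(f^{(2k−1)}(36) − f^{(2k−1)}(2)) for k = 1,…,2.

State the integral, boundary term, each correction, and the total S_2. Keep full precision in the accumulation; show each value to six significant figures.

Integral: ∫_2^36 ln(x) dx = 93.6204.
Endpoint term: (f(2) + f(36))/2 = (0.693147 + 3.58352)/2 = 2.13833.
So far: 95.7587.
Order-1 term: 1/12 · (0.0277778 − 0.500000) = -0.0393519.
Partial sum through k=1: 95.7194.
Order-2 term: −1/720 · (4.28669e-05 − 0.250000) = 0.000347163.

S_2 ≈ 95.7197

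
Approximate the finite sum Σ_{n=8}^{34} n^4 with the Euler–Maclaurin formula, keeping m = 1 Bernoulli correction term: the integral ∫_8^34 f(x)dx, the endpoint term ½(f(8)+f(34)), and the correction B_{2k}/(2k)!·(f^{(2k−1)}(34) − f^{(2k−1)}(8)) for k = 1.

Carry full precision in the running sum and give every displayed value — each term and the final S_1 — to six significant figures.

S_1 ≈ 9.76368e+06

The integral term ∫_8^34 x^4 dx = 9.08053e+06.
Endpoint term: (f(8) + f(34))/2 = (4096.00 + 1.33634e+06)/2 = 670216.
So far: 9.75075e+06.
Correction k=1: B_{2}/2! · (f^{(1)}(34) − f^{(1)}(8)) = 1/12 · (157216 − 2048.00) = 12930.7.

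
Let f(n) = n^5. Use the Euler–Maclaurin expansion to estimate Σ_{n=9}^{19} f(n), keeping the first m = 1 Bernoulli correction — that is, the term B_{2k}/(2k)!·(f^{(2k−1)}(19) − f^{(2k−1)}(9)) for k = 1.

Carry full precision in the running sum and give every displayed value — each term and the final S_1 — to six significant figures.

S_1 ≈ 9.07155e+06

The integral term ∫_9^19 x^5 dx = 7.75241e+06.
Boundary: ½(f(9) + f(19)) = ½(59049.0 + 2.47610e+06) = 1.26757e+06.
Integral + boundary = 9.01998e+06.
Correction k=1: B_{2}/2! · (f^{(1)}(19) − f^{(1)}(9)) = 1/12 · (651605 − 32805.0) = 51566.7.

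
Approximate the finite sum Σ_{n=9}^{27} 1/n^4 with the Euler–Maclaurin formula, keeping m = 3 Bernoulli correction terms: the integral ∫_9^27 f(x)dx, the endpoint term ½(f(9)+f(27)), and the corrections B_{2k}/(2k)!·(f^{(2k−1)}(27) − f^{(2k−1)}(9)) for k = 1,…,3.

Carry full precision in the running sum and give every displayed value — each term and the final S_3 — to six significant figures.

Integral: ∫_9^27 1/x^4 dx = 0.000440312.
½[f(9) + f(27)] = ½[0.000152416 + 1.88168e-06] = 7.71487e-05.
Running total after boundary: 0.000517461.
k=1: B_{2}/(2)! × [f^{(1)}(27) − f^{(1)}(9)] = 1/12 × (-2.78767e-07 − (-6.77404e-05)) = 5.62180e-06.
Running total after k=1: 0.000523083.
k=2: B_{4}/(4)! × [f^{(3)}(27) − f^{(3)}(9)] = −1/720 × (-1.14719e-08 − (-2.50890e-05)) = -3.48299e-08.
Running total after k=2: 0.000523048.
k=3: B_{6}/(6)! × [f^{(5)}(27) − f^{(5)}(9)] = 1/30240 × (-8.81242e-10 − (-1.73455e-05)) = 5.73565e-10.

S_3 ≈ 0.000523049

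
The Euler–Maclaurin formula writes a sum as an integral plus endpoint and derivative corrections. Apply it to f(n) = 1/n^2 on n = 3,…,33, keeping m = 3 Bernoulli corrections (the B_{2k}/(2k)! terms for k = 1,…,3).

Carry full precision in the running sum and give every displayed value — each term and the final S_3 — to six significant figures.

S_3 ≈ 0.365087

The integral term ∫_3^33 1/x^2 dx = 0.303030.
Endpoint term: (f(3) + f(33))/2 = (0.111111 + 0.000918274)/2 = 0.0560147.
Integral + boundary = 0.359045.
Order-1 term: 1/12 · (-5.56529e-05 − (-0.0740741)) = 0.00616820.
Running total after k=1: 0.365213.
Order-2 term: −1/720 · (-6.13256e-07 − (-0.0987654)) = -0.000137173.
Running total after k=2: 0.365076.
Order-3 term: 1/30240 · (-1.68941e-08 − (-0.329218)) = 1.08868e-05.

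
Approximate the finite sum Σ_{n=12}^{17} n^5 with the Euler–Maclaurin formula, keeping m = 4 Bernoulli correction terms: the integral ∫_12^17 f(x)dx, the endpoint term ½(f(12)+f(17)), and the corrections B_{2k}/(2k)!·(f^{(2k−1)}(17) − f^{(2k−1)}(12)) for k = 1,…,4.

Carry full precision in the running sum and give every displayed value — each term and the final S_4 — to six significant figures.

S_4 ≈ 4.38576e+06

The integral term ∫_12^17 x^5 dx = 3.52526e+06.
½[f(12) + f(17)] = ½[248832 + 1.41986e+06] = 834344.
Running total after boundary: 4.35961e+06.
k=1: B_{2}/(2)! × [f^{(1)}(17) − f^{(1)}(12)] = 1/12 × (417605 − 103680) = 26160.4.
After k=1: 4.38577e+06.
k=2: B_{4}/(4)! × [f^{(3)}(17) − f^{(3)}(12)] = −1/720 × (17340.0 − 8640.00) = -12.0833.
After k=2: 4.38576e+06.
k=3: B_{6}/(6)! × [f^{(5)}(17) − f^{(5)}(12)] = 1/30240 × (120.000 − 120.000) = 0.00000.
After k=3: 4.38576e+06.
k=4: B_{8}/(8)! × [f^{(7)}(17) − f^{(7)}(12)] = −1/1209600 × (0.00000 − 0.00000) = 0.00000.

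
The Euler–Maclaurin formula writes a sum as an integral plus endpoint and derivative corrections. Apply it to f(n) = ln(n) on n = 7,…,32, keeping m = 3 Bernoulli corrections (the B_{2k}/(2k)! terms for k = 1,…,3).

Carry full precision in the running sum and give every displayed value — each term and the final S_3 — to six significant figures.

Integral: ∫_7^32 ln(x) dx = 72.2822.
Boundary: ½(f(7) + f(32)) = ½(1.94591 + 3.46574) = 2.70582.
Running total after boundary: 74.9880.
Order-1 term: 1/12 · (0.0312500 − 0.142857) = -0.00930060.
Partial sum through k=1: 74.9787.
Order-2 term: −1/720 · (6.10352e-05 − 0.00583090) = 8.01371e-06.
Partial sum through k=2: 74.9787.
Order-3 term: 1/30240 · (7.15256e-07 − 0.00142798) = -4.71978e-08.

S_3 ≈ 74.9787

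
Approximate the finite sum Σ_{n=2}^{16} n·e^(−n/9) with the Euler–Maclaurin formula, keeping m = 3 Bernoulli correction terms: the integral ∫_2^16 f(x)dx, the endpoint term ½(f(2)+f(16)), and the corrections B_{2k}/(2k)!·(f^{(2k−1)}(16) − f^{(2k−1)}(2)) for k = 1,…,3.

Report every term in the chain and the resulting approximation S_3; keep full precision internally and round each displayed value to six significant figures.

Integral: ∫_2^16 x·e^(−x/9) dx = 41.2450.
Endpoint term: (f(2) + f(16))/2 = (1.60147 + 2.70421)/2 = 2.15284.
So far: 43.3979.
Correction k=1: B_{2}/2! · (f^{(1)}(16) − f^{(1)}(2)) = 1/12 · (-0.131455 − 0.622796) = -0.0628542.
After k=1: 43.3350.
Correction k=2: B_{4}/4! · (f^{(3)}(16) − f^{(3)}(2)) = −1/720 · (0.00255027 − 0.0274601) = 3.45970e-05.
After k=2: 43.3350.
Correction k=3: B_{6}/6! · (f^{(5)}(16) − f^{(5)}(2)) = 1/30240 · (8.30054e-05 − 0.000583104) = -1.65377e-08.

S_3 ≈ 43.3350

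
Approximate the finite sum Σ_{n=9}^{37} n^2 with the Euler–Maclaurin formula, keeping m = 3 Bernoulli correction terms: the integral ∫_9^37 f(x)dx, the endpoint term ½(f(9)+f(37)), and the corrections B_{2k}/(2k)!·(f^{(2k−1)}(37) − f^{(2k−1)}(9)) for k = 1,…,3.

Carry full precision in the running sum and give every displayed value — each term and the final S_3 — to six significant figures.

The integral term ∫_9^37 x^2 dx = 16641.3.
Endpoint term: (f(9) + f(37))/2 = (81.0000 + 1369.00)/2 = 725.000.
So far: 17366.3.
k=1: B_{2}/(2)! × [f^{(1)}(37) − f^{(1)}(9)] = 1/12 × (74.0000 − 18.0000) = 4.66667.
Partial sum through k=1: 17371.0.
k=2: B_{4}/(4)! × [f^{(3)}(37) − f^{(3)}(9)] = −1/720 × (0.00000 − 0.00000) = 0.00000.
Partial sum through k=2: 17371.0.
k=3: B_{6}/(6)! × [f^{(5)}(37) − f^{(5)}(9)] = 1/30240 × (0.00000 − 0.00000) = 0.00000.

S_3 ≈ 17371.0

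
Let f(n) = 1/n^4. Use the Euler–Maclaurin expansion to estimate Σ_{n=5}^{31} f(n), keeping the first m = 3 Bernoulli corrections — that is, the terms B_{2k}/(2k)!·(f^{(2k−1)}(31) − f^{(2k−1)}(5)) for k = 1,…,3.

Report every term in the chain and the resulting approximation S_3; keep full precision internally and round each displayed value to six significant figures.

Integral: ∫_5^31 1/x^4 dx = 0.00265548.
Boundary: ½(f(5) + f(31)) = ½(0.00160000 + 1.08281e-06) = 0.000800541.
So far: 0.00345602.
k=1: B_{2}/(2)! × [f^{(1)}(31) − f^{(1)}(5)] = 1/12 × (-1.39718e-07 − (-0.00128000)) = 0.000106655.
Partial sum through k=1: 0.00356267.
k=2: B_{4}/(4)! × [f^{(3)}(31) − f^{(3)}(5)] = −1/720 × (-4.36164e-09 − (-0.00153600)) = -2.13333e-06.
Partial sum through k=2: 0.00356054.
k=3: B_{6}/(6)! × [f^{(5)}(31) − f^{(5)}(5)] = 1/30240 × (-2.54164e-10 − (-0.00344064)) = 1.13778e-07.

S_3 ≈ 0.00356065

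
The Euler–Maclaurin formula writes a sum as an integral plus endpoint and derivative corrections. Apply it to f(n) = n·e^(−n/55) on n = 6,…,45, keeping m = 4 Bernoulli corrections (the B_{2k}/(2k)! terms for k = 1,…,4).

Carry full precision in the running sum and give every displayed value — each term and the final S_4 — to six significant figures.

∫_6^45 x·e^(−x/55) dx evaluates to 581.475.
Boundary: ½(f(6) + f(45)) = ½(5.37989 + 19.8555) = 12.6177.
Running total after boundary: 594.092.
Correction k=1: B_{2}/2! · (f^{(1)}(45) − f^{(1)}(6)) = 1/12 · (0.0802242 − 0.798833) = -0.0598840.
Running total after k=1: 594.032.
Correction k=2: B_{4}/4! · (f^{(3)}(45) − f^{(3)}(6)) = −1/720 · (0.000318245 − 0.000856903) = 7.48136e-07.
Running total after k=2: 594.032.
Correction k=3: B_{6}/6! · (f^{(5)}(45) − f^{(5)}(6)) = 1/30240 · (2.01643e-07 − 4.79249e-07) = -9.18010e-12.
Running total after k=3: 594.032.
Correction k=4: B_{8}/8! · (f^{(7)}(45) − f^{(7)}(6)) = −1/1209600 · (9.85390e-11 − 2.23215e-10) = 1.03072e-16.

S_4 ≈ 594.032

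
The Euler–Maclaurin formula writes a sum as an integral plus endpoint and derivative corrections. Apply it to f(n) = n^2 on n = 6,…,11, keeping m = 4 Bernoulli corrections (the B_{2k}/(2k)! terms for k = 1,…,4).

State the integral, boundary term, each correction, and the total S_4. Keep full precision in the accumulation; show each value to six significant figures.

Integral: ∫_6^11 x^2 dx = 371.667.
Endpoint term: (f(6) + f(11))/2 = (36.0000 + 121.000)/2 = 78.5000.
Running total after boundary: 450.167.
Correction k=1: B_{2}/2! · (f^{(1)}(11) − f^{(1)}(6)) = 1/12 · (22.0000 − 12.0000) = 0.833333.
After k=1: 451.000.
Correction k=2: B_{4}/4! · (f^{(3)}(11) − f^{(3)}(6)) = −1/720 · (0.00000 − 0.00000) = 0.00000.
After k=2: 451.000.
Correction k=3: B_{6}/6! · (f^{(5)}(11) − f^{(5)}(6)) = 1/30240 · (0.00000 − 0.00000) = 0.00000.
After k=3: 451.000.
Correction k=4: B_{8}/8! · (f^{(7)}(11) − f^{(7)}(6)) = −1/1209600 · (0.00000 − 0.00000) = 0.00000.

S_4 ≈ 451.000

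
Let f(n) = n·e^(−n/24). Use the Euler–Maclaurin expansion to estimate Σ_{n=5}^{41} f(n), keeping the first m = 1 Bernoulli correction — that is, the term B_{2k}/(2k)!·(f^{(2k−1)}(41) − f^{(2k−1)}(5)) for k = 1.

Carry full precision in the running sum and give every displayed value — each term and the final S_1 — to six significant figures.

S_1 ≈ 288.166

Integral: ∫_5^41 x·e^(−x/24) dx = 282.486.
Endpoint term: (f(5) + f(41))/2 = (4.05968 + 7.42787)/2 = 5.74377.
So far: 288.230.
Correction k=1: B_{2}/2! · (f^{(1)}(41) − f^{(1)}(5)) = 1/12 · (-0.128327 − 0.642783) = -0.0642592.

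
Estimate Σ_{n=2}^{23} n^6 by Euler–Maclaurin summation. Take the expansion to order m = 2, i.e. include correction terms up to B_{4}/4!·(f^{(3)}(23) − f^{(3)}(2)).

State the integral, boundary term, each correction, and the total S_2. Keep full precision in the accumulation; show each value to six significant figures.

Integral: ∫_2^23 x^6 dx = 4.86404e+08.
Boundary: ½(f(2) + f(23)) = ½(64.0000 + 1.48036e+08) = 7.40180e+07.
Running total after boundary: 5.60422e+08.
Correction k=1: B_{2}/2! · (f^{(1)}(23) − f^{(1)}(2)) = 1/12 · (3.86181e+07 − 192.000) = 3.21816e+06.
After k=1: 5.63640e+08.
Correction k=2: B_{4}/4! · (f^{(3)}(23) − f^{(3)}(2)) = −1/720 · (1.46004e+06 − 960.000) = -2026.50.

S_2 ≈ 5.63638e+08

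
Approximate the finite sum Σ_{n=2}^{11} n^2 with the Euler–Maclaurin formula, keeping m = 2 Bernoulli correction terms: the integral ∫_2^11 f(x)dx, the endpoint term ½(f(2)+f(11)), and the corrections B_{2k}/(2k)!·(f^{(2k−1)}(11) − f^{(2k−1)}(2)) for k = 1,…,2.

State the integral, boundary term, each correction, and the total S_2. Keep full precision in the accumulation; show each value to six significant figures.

S_2 ≈ 505.000

Integral: ∫_2^11 x^2 dx = 441.000.
Endpoint term: (f(2) + f(11))/2 = (4.00000 + 121.000)/2 = 62.5000.
Running total after boundary: 503.500.
k=1: B_{2}/(2)! × [f^{(1)}(11) − f^{(1)}(2)] = 1/12 × (22.0000 − 4.00000) = 1.50000.
Running total after k=1: 505.000.
k=2: B_{4}/(4)! × [f^{(3)}(11) − f^{(3)}(2)] = −1/720 × (0.00000 − 0.00000) = 0.00000.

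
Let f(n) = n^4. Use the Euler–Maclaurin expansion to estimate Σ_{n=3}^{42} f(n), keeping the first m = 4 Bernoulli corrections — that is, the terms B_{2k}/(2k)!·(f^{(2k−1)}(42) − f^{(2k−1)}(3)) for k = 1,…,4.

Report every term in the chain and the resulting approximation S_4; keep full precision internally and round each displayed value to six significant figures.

S_4 ≈ 2.77188e+07

Integral: ∫_3^42 x^4 dx = 2.61382e+07.
Endpoint term: (f(3) + f(42))/2 = (81.0000 + 3.11170e+06)/2 = 1.55589e+06.
Integral + boundary = 2.76941e+07.
k=1: B_{2}/(2)! × [f^{(1)}(42) − f^{(1)}(3)] = 1/12 × (296352 − 108.000) = 24687.0.
Partial sum through k=1: 2.77188e+07.
k=2: B_{4}/(4)! × [f^{(3)}(42) − f^{(3)}(3)] = −1/720 × (1008.00 − 72.0000) = -1.30000.
Partial sum through k=2: 2.77188e+07.
k=3: B_{6}/(6)! × [f^{(5)}(42) − f^{(5)}(3)] = 1/30240 × (0.00000 − 0.00000) = 0.00000.
Partial sum through k=3: 2.77188e+07.
k=4: B_{8}/(8)! × [f^{(7)}(42) − f^{(7)}(3)] = −1/1209600 × (0.00000 − 0.00000) = 0.00000.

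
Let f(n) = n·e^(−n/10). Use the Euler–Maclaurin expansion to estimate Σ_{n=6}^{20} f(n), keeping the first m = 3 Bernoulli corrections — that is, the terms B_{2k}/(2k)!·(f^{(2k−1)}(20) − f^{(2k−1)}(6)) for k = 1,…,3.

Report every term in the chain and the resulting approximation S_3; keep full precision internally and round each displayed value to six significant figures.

S_3 ≈ 50.1795

∫_6^20 x·e^(−x/10) dx evaluates to 47.2093.
Boundary: ½(f(6) + f(20)) = ½(3.29287 + 2.70671) = 2.99979.
So far: 50.2091.
Correction k=1: B_{2}/2! · (f^{(1)}(20) − f^{(1)}(6)) = 1/12 · (-0.135335 − 0.219525) = -0.0295717.
Running total after k=1: 50.1795.
Correction k=2: B_{4}/4! · (f^{(3)}(20) − f^{(3)}(6)) = −1/720 · (0.00135335 − 0.0131715) = 1.64141e-05.
Running total after k=2: 50.1795.
Correction k=3: B_{6}/6! · (f^{(5)}(20) − f^{(5)}(6)) = 1/30240 · (4.06006e-05 − 0.000241477) = -6.64274e-09.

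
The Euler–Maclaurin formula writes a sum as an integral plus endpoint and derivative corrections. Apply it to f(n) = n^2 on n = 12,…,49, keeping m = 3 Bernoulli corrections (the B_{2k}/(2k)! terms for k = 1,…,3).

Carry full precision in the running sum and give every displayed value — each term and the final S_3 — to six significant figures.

S_3 ≈ 39919.0

∫_12^49 x^2 dx evaluates to 38640.3.
Boundary: ½(f(12) + f(49)) = ½(144.000 + 2401.00) = 1272.50.
So far: 39912.8.
Order-1 term: 1/12 · (98.0000 − 24.0000) = 6.16667.
After k=1: 39919.0.
Order-2 term: −1/720 · (0.00000 − 0.00000) = 0.00000.
After k=2: 39919.0.
Order-3 term: 1/30240 · (0.00000 − 0.00000) = 0.00000.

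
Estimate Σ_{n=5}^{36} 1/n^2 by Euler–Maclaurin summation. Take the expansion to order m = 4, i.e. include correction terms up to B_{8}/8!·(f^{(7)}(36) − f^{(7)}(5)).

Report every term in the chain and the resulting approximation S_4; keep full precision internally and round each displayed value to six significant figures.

The integral term ∫_5^36 1/x^2 dx = 0.172222.
Boundary: ½(f(5) + f(36)) = ½(0.0400000 + 0.000771605) = 0.0203858.
Integral + boundary = 0.192608.
k=1: B_{2}/(2)! × [f^{(1)}(36) − f^{(1)}(5)] = 1/12 × (-4.28669e-05 − (-0.0160000)) = 0.00132976.
After k=1: 0.193938.
k=2: B_{4}/(4)! × [f^{(3)}(36) − f^{(3)}(5)] = −1/720 × (-3.96916e-07 − (-0.00768000)) = -1.06661e-05.
After k=2: 0.193927.
k=3: B_{6}/(6)! × [f^{(5)}(36) − f^{(5)}(5)] = 1/30240 × (-9.18787e-09 − (-0.00921600)) = 3.04762e-07.
After k=3: 0.193927.
k=4: B_{8}/(8)! × [f^{(7)}(36) − f^{(7)}(5)] = −1/1209600 × (-3.97007e-10 − (-0.0206438)) = -1.70667e-08.

S_4 ≈ 0.193927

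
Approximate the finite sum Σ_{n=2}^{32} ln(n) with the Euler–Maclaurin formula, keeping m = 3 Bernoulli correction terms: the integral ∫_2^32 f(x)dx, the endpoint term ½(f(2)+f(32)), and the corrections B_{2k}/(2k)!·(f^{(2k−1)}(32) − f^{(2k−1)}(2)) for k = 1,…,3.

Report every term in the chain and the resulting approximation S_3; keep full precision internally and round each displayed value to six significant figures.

S_3 ≈ 81.5580

Integral: ∫_2^32 ln(x) dx = 79.5173.
Endpoint term: (f(2) + f(32))/2 = (0.693147 + 3.46574)/2 = 2.07944.
Running total after boundary: 81.5967.
k=1: B_{2}/(2)! × [f^{(1)}(32) − f^{(1)}(2)] = 1/12 × (0.0312500 − 0.500000) = -0.0390625.
Running total after k=1: 81.5576.
k=2: B_{4}/(4)! × [f^{(3)}(32) − f^{(3)}(2)] = −1/720 × (6.10352e-05 − 0.250000) = 0.000347137.
Running total after k=2: 81.5580.
k=3: B_{6}/(6)! × [f^{(5)}(32) − f^{(5)}(2)] = 1/30240 × (7.15256e-07 − 0.750000) = -2.48016e-05.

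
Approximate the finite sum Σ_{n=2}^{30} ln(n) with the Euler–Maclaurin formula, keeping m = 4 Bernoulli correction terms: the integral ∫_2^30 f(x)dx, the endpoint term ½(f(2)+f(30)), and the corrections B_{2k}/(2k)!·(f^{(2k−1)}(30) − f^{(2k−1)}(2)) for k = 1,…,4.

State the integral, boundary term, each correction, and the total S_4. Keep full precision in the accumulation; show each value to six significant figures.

The integral term ∫_2^30 ln(x) dx = 72.6496.
½[f(2) + f(30)] = ½[0.693147 + 3.40120] = 2.04717.
Integral + boundary = 74.6968.
Correction k=1: B_{2}/2! · (f^{(1)}(30) − f^{(1)}(2)) = 1/12 · (0.0333333 − 0.500000) = -0.0388889.
After k=1: 74.6579.
Correction k=2: B_{4}/4! · (f^{(3)}(30) − f^{(3)}(2)) = −1/720 · (7.40741e-05 − 0.250000) = 0.000347119.
After k=2: 74.6583.
Correction k=3: B_{6}/6! · (f^{(5)}(30) − f^{(5)}(2)) = 1/30240 · (9.87654e-07 − 0.750000) = -2.48016e-05.
After k=3: 74.6582.
Correction k=4: B_{8}/8! · (f^{(7)}(30) − f^{(7)}(2)) = −1/1209600 · (3.29218e-08 − 5.62500) = 4.65030e-06.

S_4 ≈ 74.6582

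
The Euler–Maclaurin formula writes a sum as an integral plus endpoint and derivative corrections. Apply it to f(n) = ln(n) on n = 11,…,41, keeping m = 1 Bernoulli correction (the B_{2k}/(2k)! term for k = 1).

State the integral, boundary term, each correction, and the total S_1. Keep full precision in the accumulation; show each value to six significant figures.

Integral: ∫_11^41 ln(x) dx = 95.8796.
Endpoint term: (f(11) + f(41))/2 = (2.39790 + 3.71357)/2 = 3.05573.
Running total after boundary: 98.9353.
Correction k=1: B_{2}/2! · (f^{(1)}(41) − f^{(1)}(11)) = 1/12 · (0.0243902 − 0.0909091) = -0.00554324.

S_1 ≈ 98.9298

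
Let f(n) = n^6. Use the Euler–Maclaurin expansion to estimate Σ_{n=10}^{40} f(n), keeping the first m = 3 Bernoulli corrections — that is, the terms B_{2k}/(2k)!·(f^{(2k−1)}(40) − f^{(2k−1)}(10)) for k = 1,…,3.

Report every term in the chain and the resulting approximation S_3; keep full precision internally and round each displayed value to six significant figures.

S_3 ≈ 2.55039e+10

The integral term ∫_10^40 x^6 dx = 2.34043e+10.
Boundary: ½(f(10) + f(40)) = ½(1.00000e+06 + 4.09600e+09) = 2.04850e+09.
So far: 2.54528e+10.
Order-1 term: 1/12 · (6.14400e+08 − 600000) = 5.11500e+07.
Partial sum through k=1: 2.55039e+10.
Order-2 term: −1/720 · (7.68000e+06 − 120000) = -10500.0.
Partial sum through k=2: 2.55039e+10.
Order-3 term: 1/30240 · (28800.0 − 7200.00) = 0.714286.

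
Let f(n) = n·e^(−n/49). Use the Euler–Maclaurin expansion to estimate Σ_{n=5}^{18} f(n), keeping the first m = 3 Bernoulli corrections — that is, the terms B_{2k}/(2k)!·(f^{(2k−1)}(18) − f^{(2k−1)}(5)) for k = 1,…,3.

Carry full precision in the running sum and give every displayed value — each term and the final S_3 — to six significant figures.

S_3 ≈ 124.073

∫_5^18 x·e^(−x/49) dx evaluates to 115.614.
½[f(5) + f(18)] = ½[4.51496 + 12.4662] = 8.49061.
Integral + boundary = 124.104.
k=1: B_{2}/(2)! × [f^{(1)}(18) − f^{(1)}(5)] = 1/12 × (0.438156 − 0.810851) = -0.0310579.
Running total after k=1: 124.073.
k=2: B_{4}/(4)! × [f^{(3)}(18) − f^{(3)}(5)] = −1/720 × (0.000759390 − 0.00108989) = 4.59034e-07.
Running total after k=2: 124.073.
k=3: B_{6}/(6)! × [f^{(5)}(18) − f^{(5)}(5)] = 1/30240 × (5.56556e-07 − 7.67211e-07) = -6.96613e-12.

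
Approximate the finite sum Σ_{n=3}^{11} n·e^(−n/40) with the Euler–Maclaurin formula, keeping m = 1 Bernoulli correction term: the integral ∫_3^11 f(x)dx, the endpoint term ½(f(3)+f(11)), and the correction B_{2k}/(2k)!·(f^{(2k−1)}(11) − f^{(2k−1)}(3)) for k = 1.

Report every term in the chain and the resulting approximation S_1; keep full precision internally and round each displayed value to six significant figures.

S_1 ≈ 51.7353

The integral term ∫_3^11 x·e^(−x/40) dx = 46.1917.
Endpoint term: (f(3) + f(11))/2 = (2.78323 + 8.35529)/2 = 5.56926.
So far: 51.7609.
Correction k=1: B_{2}/2! · (f^{(1)}(11) − f^{(1)}(3)) = 1/12 · (0.550690 − 0.858163) = -0.0256227.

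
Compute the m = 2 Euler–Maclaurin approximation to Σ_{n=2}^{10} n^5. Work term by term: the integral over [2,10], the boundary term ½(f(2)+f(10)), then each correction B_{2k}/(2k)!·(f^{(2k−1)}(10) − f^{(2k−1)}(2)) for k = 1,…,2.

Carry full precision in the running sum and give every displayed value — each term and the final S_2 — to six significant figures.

∫_2^10 x^5 dx evaluates to 166656.
Endpoint term: (f(2) + f(10))/2 = (32.0000 + 100000)/2 = 50016.0.
So far: 216672.
k=1: B_{2}/(2)! × [f^{(1)}(10) − f^{(1)}(2)] = 1/12 × (50000.0 − 80.0000) = 4160.00.
Running total after k=1: 220832.
k=2: B_{4}/(4)! × [f^{(3)}(10) − f^{(3)}(2)] = −1/720 × (6000.00 − 240.000) = -8.00000.

S_2 ≈ 220824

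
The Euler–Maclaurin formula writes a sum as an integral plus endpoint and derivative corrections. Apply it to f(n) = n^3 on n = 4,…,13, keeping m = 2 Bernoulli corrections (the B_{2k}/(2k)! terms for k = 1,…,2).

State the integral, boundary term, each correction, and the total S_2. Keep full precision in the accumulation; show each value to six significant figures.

Integral: ∫_4^13 x^3 dx = 7076.25.
½[f(4) + f(13)] = ½[64.0000 + 2197.00] = 1130.50.
Running total after boundary: 8206.75.
Correction k=1: B_{2}/2! · (f^{(1)}(13) − f^{(1)}(4)) = 1/12 · (507.000 − 48.0000) = 38.2500.
After k=1: 8245.00.
Correction k=2: B_{4}/4! · (f^{(3)}(13) − f^{(3)}(4)) = −1/720 · (6.00000 − 6.00000) = 0.00000.

S_2 ≈ 8245.00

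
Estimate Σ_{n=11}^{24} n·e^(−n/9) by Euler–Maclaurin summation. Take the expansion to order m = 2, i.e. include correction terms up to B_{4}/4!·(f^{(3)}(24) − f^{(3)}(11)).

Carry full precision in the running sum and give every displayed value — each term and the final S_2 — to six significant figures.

The integral term ∫_11^24 x·e^(−x/9) dx = 32.3869.
½[f(11) + f(24)] = ½[3.24032 + 1.66760] = 2.45396.
So far: 34.8408.
Order-1 term: 1/12 · (-0.115806 − (-0.0654611)) = -0.00419539.
Running total after k=1: 34.8367.
Order-2 term: −1/720 · (0.000285940 − 0.00646529) = 8.58243e-06.

S_2 ≈ 34.8367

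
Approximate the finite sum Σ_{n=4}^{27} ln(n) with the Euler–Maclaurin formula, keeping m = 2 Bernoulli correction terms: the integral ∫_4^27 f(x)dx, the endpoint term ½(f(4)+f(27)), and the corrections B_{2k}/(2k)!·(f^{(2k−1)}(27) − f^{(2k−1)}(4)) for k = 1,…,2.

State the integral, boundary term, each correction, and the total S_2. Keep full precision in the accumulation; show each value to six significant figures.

S_2 ≈ 62.7658

∫_4^27 ln(x) dx evaluates to 60.4424.
½[f(4) + f(27)] = ½[1.38629 + 3.29584] = 2.34107.
Running total after boundary: 62.7835.
k=1: B_{2}/(2)! × [f^{(1)}(27) − f^{(1)}(4)] = 1/12 × (0.0370370 − 0.250000) = -0.0177469.
Partial sum through k=1: 62.7657.
k=2: B_{4}/(4)! × [f^{(3)}(27) − f^{(3)}(4)] = −1/720 × (0.000101611 − 0.0312500) = 4.32617e-05.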